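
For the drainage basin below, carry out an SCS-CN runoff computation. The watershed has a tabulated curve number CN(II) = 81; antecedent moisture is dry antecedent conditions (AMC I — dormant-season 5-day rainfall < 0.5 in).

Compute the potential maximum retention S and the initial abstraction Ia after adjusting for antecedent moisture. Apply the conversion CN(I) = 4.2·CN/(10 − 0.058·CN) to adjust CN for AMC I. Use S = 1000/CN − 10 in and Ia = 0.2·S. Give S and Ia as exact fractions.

S = 9500/1701 in ≈ 5.585 in; Ia = 1900/1701 in ≈ 1.117 in

CN(I) from CN(II)=81: (4.2·81)/(10 − 0.058·81) = 170100/2651 ≈ 64.164
S = 1000/(170100/2651) − 10 = 9500/1701 in ≈ 5.585 in
Ia = 0.2S: 0.2·5.585 = 1.117 in (exactly 1900/1701)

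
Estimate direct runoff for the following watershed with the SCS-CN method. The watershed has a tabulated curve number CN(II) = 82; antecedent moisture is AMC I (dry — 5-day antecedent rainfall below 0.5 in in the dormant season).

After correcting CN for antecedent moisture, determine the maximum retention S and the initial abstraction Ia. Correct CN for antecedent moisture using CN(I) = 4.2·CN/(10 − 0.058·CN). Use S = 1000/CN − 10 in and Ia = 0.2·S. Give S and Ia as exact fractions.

S = 1500/287 in ≈ 5.226 in; Ia = 300/287 in ≈ 1.045 in

CN(I) from CN(II)=82: (4.2·82)/(10 − 0.058·82) = 28700/437 ≈ 65.675
S = 1000/(28700/437) − 10 = 1500/287 in ≈ 5.226 in
Initial abstraction Ia = S/5 = (1500/287)/5 = 300/287 ≈ 1.045 in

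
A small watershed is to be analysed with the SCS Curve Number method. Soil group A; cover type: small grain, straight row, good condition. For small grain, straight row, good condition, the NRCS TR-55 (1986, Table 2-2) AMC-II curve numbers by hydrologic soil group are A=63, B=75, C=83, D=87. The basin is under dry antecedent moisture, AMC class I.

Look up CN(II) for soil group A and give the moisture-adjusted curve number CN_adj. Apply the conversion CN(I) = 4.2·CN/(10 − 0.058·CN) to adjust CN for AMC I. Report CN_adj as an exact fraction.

NRCS table: small grain, straight row, good condition, soil group A → CN(II) = 63
Adjust CN=63 to AMC I: 4.2·63/(10 − 0.058·63) → (1323/5) ÷ (3173/500) = 132300/3173 ≈ 41.696

CN_adj = 132300/3173 ≈ 41.696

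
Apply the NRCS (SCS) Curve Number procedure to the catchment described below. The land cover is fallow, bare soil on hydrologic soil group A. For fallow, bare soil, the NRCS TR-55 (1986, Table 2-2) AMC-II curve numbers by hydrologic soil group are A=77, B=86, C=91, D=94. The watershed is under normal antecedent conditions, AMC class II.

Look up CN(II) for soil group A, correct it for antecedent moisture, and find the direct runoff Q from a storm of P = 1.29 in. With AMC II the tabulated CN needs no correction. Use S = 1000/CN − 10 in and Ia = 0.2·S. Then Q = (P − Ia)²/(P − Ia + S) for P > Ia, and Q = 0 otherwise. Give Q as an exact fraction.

Q = 28440889/218164100 in ≈ 0.130 in

NRCS table: fallow, bare soil, soil group A → CN(II) = 77
CN(II) = 77; AMC II needs no correction.
Retention S: 1000/CN − 10 with CN=77.000 → S = 230/77 ≈ 2.987 in
Ia = 0.2S: 0.2·2.987 = 0.597 in (exactly 46/77)
P − Ia = 1.290 − 0.597 = 5333/7700 ≈ 0.693 in (> 0, runoff occurs)
Q = (5333/7700)²/((5333/7700) + 230/77) = (28440889/59290000)/(28333/7700) = 28440889/218164100 in ≈ 0.130 in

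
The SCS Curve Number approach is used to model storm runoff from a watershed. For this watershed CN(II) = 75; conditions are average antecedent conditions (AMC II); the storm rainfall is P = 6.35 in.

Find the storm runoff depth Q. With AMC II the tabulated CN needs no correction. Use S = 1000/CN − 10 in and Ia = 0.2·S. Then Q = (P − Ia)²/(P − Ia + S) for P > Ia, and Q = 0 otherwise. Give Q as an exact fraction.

CN(II) = 75; AMC II needs no correction.
S = 1000/75 − 10 = 10/3 in ≈ 3.333 in
Ia = 0.2·(10/3) = 2/3 in ≈ 0.667 in
P − Ia = 6.350 − 0.667 = 341/60 ≈ 5.683 in (> 0, runoff occurs)
Q: (341/60)² ÷ (541/60) = 116281/32460 in (≈ 3.582 in)

Q = 116281/32460 in ≈ 3.582 in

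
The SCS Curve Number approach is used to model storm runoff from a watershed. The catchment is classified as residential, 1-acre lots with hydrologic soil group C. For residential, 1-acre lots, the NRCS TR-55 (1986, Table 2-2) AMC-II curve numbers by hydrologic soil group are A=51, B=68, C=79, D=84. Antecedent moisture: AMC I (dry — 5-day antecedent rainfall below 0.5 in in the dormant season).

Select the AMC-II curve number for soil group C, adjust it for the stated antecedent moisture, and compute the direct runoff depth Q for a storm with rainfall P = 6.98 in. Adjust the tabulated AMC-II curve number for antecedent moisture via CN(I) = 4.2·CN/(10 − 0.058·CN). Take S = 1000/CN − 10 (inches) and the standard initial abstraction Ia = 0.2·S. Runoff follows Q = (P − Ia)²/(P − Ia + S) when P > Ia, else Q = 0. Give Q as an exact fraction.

Q = 509450041/187905450 in ≈ 2.711 in

NRCS table: residential, 1-acre lots, soil group C → CN(II) = 79
Adjust CN=79 to AMC I: 4.2·79/(10 − 0.058·79) → (1659/5) ÷ (2709/500) = 7900/129 ≈ 61.240
S = 1000/(7900/129) − 10 = 500/79 in ≈ 6.329 in
Ia = 0.2·(500/79) = 100/79 in ≈ 1.266 in
P − Ia = 6.980 − 1.266 = 22571/3950 ≈ 5.714 in (> 0, runoff occurs)
Q: (22571/3950)² ÷ (47571/3950) = 509450041/187905450 in (≈ 2.711 in)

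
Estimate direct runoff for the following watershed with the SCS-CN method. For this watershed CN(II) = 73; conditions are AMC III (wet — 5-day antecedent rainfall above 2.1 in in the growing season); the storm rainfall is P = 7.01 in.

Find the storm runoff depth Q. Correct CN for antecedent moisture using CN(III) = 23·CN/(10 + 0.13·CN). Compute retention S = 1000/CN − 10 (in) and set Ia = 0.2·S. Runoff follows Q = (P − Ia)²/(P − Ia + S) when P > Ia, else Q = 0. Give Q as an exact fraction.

CN(III) from CN(II)=73: (23·73)/(10 + 0.13·73) = 167900/1949 ≈ 86.147
Retention S: 1000/CN − 10 with CN=86.147 → S = 2700/1679 ≈ 1.608 in
Ia = 0.2·(2700/1679) = 540/1679 in ≈ 0.322 in
P − Ia = 7.010 − 0.322 = 1122979/167900 ≈ 6.688 in (> 0, runoff occurs)
Q: (1122979/167900)² ÷ (1392979/167900) = 1261081834441/233881174100 in (≈ 5.392 in)

Q = 1261081834441/233881174100 in ≈ 5.392 in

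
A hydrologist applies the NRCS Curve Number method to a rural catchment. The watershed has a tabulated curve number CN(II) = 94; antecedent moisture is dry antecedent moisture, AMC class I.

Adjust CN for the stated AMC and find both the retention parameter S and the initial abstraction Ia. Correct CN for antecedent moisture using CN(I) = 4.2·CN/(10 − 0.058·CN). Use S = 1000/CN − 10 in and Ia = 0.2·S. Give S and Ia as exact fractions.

Dry (AMC I): CN(I) = 4.2·94/(10 − 0.058·94) = (1974/5)/(1137/250) = 32900/379 ≈ 86.807
S = 1000/(32900/379) − 10 = 500/329 in ≈ 1.520 in
Ia = 0.2·(500/329) = 100/329 in ≈ 0.304 in

S = 500/329 in ≈ 1.520 in; Ia = 100/329 in ≈ 0.304 in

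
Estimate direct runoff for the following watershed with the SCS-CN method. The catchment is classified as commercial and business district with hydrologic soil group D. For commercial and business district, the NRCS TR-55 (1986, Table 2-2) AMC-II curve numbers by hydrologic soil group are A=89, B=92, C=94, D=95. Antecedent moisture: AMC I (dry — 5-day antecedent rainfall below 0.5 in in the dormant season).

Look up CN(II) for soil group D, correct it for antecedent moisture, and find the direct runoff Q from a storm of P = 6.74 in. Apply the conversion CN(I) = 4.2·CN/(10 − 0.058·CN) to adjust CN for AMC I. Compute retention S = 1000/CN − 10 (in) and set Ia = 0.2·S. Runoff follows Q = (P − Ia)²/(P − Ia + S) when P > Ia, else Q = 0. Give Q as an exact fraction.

NRCS table: commercial and business district, soil group D → CN(II) = 95
Adjust CN=95 to AMC I: 4.2·95/(10 − 0.058·95) → 399 ÷ (449/100) = 39900/449 ≈ 88.864
Max retention: S = 1000/(39900/449) − 10 = 500/399 in (≈ 1.253 in)
Ia = 0.2S: 0.2·1.253 = 0.251 in (exactly 100/399)
Since P=6.740 > Ia=0.251: effective rainfall P−Ia = 129463/19950 in
Q: (129463/19950)² ÷ (154463/19950) = 16760668369/3081536850 in (≈ 5.439 in)

Q = 16760668369/3081536850 in ≈ 5.439 in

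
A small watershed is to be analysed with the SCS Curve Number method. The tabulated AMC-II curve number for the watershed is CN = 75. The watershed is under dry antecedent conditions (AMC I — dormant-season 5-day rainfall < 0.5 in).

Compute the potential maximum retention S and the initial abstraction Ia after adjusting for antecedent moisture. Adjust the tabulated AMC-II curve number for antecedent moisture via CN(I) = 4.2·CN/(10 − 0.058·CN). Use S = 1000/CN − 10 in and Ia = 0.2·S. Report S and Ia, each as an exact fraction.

CN(I) from CN(II)=75: (4.2·75)/(10 − 0.058·75) = 6300/113 ≈ 55.752
Retention S: 1000/CN − 10 with CN=55.752 → S = 500/63 ≈ 7.937 in
Initial abstraction Ia = S/5 = (500/63)/5 = 100/63 ≈ 1.587 in

S = 500/63 in ≈ 7.937 in; Ia = 100/63 in ≈ 1.587 in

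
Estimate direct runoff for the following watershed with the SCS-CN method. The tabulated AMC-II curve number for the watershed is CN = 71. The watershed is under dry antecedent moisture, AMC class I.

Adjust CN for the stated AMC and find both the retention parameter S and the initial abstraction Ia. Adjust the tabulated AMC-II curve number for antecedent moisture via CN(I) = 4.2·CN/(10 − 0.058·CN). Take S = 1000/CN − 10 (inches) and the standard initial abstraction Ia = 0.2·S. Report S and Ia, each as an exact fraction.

S = 14500/1491 in ≈ 9.725 in; Ia = 2900/1491 in ≈ 1.945 in

Adjust CN=71 to AMC I: 4.2·71/(10 − 0.058·71) → (1491/5) ÷ (2941/500) = 149100/2941 ≈ 50.697
Max retention: S = 1000/(149100/2941) − 10 = 14500/1491 in (≈ 9.725 in)
Ia = 0.2·(14500/1491) = 2900/1491 in ≈ 1.945 in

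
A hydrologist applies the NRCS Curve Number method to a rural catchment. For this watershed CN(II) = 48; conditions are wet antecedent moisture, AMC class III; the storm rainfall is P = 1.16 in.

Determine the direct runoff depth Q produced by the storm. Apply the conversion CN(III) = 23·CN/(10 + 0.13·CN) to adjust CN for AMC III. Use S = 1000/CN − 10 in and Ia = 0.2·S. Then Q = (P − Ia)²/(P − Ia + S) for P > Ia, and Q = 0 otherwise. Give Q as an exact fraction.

Wet (AMC III): CN(III) = 23·48/(10 + 0.13·48) = 1104/(406/25) = 13800/203 ≈ 67.980
Retention S: 1000/CN − 10 with CN=67.980 → S = 325/69 ≈ 4.710 in
Ia = 0.2·(325/69) = 65/69 in ≈ 0.942 in
Excess rainfall: 1.160 − 0.942 = 0.218 in; P > Ia so Q > 0
Runoff Q = (P−Ia)²/(P−Ia+S) = (0.218)²/(0.218+4.710) = 141376/14664225 ≈ 0.010 in

Q = 141376/14664225 in ≈ 0.010 in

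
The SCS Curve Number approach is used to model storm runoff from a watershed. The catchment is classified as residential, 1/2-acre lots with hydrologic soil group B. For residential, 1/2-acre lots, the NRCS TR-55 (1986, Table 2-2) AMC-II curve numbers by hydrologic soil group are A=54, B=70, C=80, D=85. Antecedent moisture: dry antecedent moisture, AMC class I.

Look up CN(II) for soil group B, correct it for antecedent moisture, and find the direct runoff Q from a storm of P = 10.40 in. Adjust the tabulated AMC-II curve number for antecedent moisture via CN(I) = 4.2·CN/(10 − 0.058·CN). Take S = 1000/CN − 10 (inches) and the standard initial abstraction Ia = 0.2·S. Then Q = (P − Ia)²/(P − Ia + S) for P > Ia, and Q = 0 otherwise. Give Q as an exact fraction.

NRCS table: residential, 1/2-acre lots, soil group B → CN(II) = 70
CN(I) from CN(II)=70: (4.2·70)/(10 − 0.058·70) = 4900/99 ≈ 49.495
Max retention: S = 1000/(4900/99) − 10 = 500/49 in (≈ 10.204 in)
Initial abstraction Ia = S/5 = (500/49)/5 = 100/49 ≈ 2.041 in
Since P=10.400 > Ia=2.041: effective rainfall P−Ia = 2048/245 in
Q: (2048/245)² ÷ (4548/245) = 1048576/278565 in (≈ 3.764 in)

Q = 1048576/278565 in ≈ 3.764 in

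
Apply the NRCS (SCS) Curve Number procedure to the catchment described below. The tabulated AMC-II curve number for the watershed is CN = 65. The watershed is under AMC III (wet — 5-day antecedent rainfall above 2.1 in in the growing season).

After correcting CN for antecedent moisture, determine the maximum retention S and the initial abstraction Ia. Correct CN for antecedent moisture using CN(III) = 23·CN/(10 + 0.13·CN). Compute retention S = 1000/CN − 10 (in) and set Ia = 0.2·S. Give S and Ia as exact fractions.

S = 700/299 in ≈ 2.341 in; Ia = 140/299 in ≈ 0.468 in

Adjust CN=65 to AMC III: 23·65/(10 + 0.13·65) → 1495 ÷ (369/20) = 29900/369 ≈ 81.030
Max retention: S = 1000/(29900/369) − 10 = 700/299 in (≈ 2.341 in)
Ia = 0.2S: 0.2·2.341 = 0.468 in (exactly 140/299)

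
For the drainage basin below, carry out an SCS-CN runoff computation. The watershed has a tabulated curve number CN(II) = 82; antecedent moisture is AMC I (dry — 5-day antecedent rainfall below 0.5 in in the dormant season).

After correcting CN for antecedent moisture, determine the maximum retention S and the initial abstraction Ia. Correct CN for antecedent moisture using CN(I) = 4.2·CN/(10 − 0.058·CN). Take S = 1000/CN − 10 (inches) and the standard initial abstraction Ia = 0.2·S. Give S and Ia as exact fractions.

S = 1500/287 in ≈ 5.226 in; Ia = 300/287 in ≈ 1.045 in

Adjust CN=82 to AMC I: 4.2·82/(10 − 0.058·82) → (1722/5) ÷ (1311/250) = 28700/437 ≈ 65.675
Max retention: S = 1000/(28700/437) − 10 = 1500/287 in (≈ 5.226 in)
Initial abstraction Ia = S/5 = (1500/287)/5 = 300/287 ≈ 1.045 in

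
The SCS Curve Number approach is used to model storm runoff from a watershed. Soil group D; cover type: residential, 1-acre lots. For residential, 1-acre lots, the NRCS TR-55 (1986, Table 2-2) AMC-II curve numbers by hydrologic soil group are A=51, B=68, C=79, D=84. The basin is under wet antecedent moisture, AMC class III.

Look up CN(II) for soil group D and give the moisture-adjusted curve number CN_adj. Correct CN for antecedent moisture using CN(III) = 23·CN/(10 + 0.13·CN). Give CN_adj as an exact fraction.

CN_adj = 48300/523 ≈ 92.352

NRCS table: residential, 1-acre lots, soil group D → CN(II) = 84
Adjust CN=84 to AMC III: 23·84/(10 + 0.13·84) → 1932 ÷ (523/25) = 48300/523 ≈ 92.352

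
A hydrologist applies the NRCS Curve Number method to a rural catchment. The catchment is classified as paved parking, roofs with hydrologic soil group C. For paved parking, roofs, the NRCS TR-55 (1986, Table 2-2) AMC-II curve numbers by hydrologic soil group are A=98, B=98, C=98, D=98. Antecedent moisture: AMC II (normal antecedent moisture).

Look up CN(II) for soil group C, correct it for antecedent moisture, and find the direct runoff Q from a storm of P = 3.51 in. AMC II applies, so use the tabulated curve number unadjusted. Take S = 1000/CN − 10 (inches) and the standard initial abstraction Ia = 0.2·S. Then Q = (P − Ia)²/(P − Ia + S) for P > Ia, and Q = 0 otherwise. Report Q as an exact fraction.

Q = 288966001/88195100 in ≈ 3.276 in

NRCS table: paved parking, roofs, soil group C → CN(II) = 98
Average conditions: CN = 98 (no AMC adjustment).
Retention S: 1000/CN − 10 with CN=98.000 → S = 10/49 ≈ 0.204 in
Initial abstraction Ia = S/5 = (10/49)/5 = 2/49 ≈ 0.041 in
P − Ia = 3.510 − 0.041 = 16999/4900 ≈ 3.469 in (> 0, runoff occurs)
Q: (16999/4900)² ÷ (17999/4900) = 288966001/88195100 in (≈ 3.276 in)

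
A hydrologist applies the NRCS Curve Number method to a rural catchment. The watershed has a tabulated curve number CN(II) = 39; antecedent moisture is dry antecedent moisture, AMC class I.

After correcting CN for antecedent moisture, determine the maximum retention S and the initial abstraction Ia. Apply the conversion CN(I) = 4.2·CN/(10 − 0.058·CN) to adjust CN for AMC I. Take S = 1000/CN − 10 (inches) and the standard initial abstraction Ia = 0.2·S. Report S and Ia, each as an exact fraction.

Dry (AMC I): CN(I) = 4.2·39/(10 − 0.058·39) = (819/5)/(3869/500) = 81900/3869 ≈ 21.168
Max retention: S = 1000/(81900/3869) − 10 = 30500/819 in (≈ 37.241 in)
Ia = 0.2S: 0.2·37.241 = 7.448 in (exactly 6100/819)

S = 30500/819 in ≈ 37.241 in; Ia = 6100/819 in ≈ 7.448 in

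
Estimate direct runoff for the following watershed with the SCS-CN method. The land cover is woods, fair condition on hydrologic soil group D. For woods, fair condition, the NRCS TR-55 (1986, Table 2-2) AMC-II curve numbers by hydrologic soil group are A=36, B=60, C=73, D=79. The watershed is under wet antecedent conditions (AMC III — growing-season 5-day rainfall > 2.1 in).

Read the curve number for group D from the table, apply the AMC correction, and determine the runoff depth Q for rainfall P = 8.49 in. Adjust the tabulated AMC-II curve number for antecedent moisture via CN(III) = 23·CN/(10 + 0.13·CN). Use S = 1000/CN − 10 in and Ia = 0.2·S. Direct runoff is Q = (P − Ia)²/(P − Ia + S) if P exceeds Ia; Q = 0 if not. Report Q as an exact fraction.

Q = 750633133563/103607338700 in ≈ 7.245 in

NRCS table: woods, fair condition, soil group D → CN(II) = 79
Wet (AMC III): CN(III) = 23·79/(10 + 0.13·79) = 1817/(2027/100) = 181700/2027 ≈ 89.640
Max retention: S = 1000/(181700/2027) − 10 = 2100/1817 in (≈ 1.156 in)
Ia = 0.2·(2100/1817) = 420/1817 in ≈ 0.231 in
P − Ia = 8.490 − 0.231 = 1500633/181700 ≈ 8.259 in (> 0, runoff occurs)
Q: (1500633/181700)² ÷ (1710633/181700) = 750633133563/103607338700 in (≈ 7.245 in)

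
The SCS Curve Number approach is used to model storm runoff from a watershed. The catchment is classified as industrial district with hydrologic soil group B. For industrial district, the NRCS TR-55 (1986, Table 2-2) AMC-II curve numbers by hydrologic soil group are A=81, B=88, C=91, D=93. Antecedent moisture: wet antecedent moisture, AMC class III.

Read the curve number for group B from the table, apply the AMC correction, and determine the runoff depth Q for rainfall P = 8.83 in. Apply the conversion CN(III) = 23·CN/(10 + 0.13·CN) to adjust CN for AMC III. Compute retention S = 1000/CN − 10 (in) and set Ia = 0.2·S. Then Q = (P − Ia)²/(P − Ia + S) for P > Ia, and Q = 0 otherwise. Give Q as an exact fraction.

Q = 48575719201/5955594700 in ≈ 8.156 in

NRCS table: industrial district, soil group B → CN(II) = 88
CN(III) from CN(II)=88: (23·88)/(10 + 0.13·88) = 6325/67 ≈ 94.403
Max retention: S = 1000/(6325/67) − 10 = 150/253 in (≈ 0.593 in)
Ia = 0.2·(150/253) = 30/253 in ≈ 0.119 in
P − Ia = 8.830 − 0.119 = 220399/25300 ≈ 8.711 in (> 0, runoff occurs)
Runoff Q = (P−Ia)²/(P−Ia+S) = (8.711)²/(8.711+0.593) = 48575719201/5955594700 ≈ 8.156 in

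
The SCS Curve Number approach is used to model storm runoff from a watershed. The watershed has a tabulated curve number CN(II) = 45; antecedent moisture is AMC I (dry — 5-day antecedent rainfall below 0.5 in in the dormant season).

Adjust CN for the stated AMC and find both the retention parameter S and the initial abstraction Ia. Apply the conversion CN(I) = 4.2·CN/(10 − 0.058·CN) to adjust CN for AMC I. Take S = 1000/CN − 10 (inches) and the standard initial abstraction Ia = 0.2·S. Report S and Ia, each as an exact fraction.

Adjust CN=45 to AMC I: 4.2·45/(10 − 0.058·45) → 189 ÷ (739/100) = 18900/739 ≈ 25.575
Max retention: S = 1000/(18900/739) − 10 = 5500/189 in (≈ 29.101 in)
Ia = 0.2·(5500/189) = 1100/189 in ≈ 5.820 in

S = 5500/189 in ≈ 29.101 in; Ia = 1100/189 in ≈ 5.820 in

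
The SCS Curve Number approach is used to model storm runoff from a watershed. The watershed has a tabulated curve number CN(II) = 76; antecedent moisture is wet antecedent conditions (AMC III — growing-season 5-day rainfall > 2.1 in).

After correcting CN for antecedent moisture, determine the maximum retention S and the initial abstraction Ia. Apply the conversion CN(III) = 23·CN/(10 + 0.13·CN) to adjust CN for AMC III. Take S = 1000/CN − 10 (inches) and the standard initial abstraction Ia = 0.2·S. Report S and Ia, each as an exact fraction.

Adjust CN=76 to AMC III: 23·76/(10 + 0.13·76) → 1748 ÷ (497/25) = 43700/497 ≈ 87.928
Max retention: S = 1000/(43700/497) − 10 = 600/437 in (≈ 1.373 in)
Initial abstraction Ia = S/5 = (600/437)/5 = 120/437 ≈ 0.275 in

S = 600/437 in ≈ 1.373 in; Ia = 120/437 in ≈ 0.275 in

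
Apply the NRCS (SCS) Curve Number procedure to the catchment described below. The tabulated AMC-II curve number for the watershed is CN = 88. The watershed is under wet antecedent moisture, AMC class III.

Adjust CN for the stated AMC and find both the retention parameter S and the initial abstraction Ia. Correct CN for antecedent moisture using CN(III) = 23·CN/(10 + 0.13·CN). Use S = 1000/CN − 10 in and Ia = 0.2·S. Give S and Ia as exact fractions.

S = 150/253 in ≈ 0.593 in; Ia = 30/253 in ≈ 0.119 in

Adjust CN=88 to AMC III: 23·88/(10 + 0.13·88) → 2024 ÷ (536/25) = 6325/67 ≈ 94.403
Retention S: 1000/CN − 10 with CN=94.403 → S = 150/253 ≈ 0.593 in
Initial abstraction Ia = S/5 = (150/253)/5 = 30/253 ≈ 0.119 in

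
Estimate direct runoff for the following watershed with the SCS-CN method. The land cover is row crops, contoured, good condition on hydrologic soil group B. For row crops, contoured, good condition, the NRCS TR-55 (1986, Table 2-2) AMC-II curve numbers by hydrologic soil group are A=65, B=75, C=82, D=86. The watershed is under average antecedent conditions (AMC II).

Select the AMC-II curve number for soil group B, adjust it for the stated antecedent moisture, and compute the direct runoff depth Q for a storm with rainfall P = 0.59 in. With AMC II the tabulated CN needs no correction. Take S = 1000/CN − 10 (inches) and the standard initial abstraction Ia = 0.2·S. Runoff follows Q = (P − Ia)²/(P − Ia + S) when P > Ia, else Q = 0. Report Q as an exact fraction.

Q = 0 in ≈ 0.000 in

NRCS table: row crops, contoured, good condition, soil group B → CN(II) = 75
AMC II — tabulated CN = 75 applies directly.
S = 1000/75 − 10 = 10/3 in ≈ 3.333 in
Ia = 0.2S: 0.2·3.333 = 0.667 in (exactly 2/3)
P = 0.590 ≤ Ia = 0.667 in: entire storm abstracted, Q = 0.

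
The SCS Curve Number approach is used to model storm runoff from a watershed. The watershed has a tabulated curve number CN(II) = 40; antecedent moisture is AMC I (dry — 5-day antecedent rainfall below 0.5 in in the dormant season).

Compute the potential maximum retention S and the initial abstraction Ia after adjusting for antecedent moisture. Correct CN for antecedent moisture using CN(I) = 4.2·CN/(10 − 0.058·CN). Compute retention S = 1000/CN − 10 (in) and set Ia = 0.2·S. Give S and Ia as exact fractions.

Adjust CN=40 to AMC I: 4.2·40/(10 − 0.058·40) → 168 ÷ (192/25) = 175/8 ≈ 21.875
Retention S: 1000/CN − 10 with CN=21.875 → S = 250/7 ≈ 35.714 in
Initial abstraction Ia = S/5 = (250/7)/5 = 50/7 ≈ 7.143 in

S = 250/7 in ≈ 35.714 in; Ia = 50/7 in ≈ 7.143 in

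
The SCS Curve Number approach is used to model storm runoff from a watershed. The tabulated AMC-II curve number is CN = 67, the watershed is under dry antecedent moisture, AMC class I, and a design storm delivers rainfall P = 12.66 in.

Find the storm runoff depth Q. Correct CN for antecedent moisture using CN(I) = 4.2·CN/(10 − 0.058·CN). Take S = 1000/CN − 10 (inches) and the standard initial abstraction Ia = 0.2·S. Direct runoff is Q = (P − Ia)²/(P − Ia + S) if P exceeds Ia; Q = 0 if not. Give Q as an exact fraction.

Q = 58504483129/12120765650 in ≈ 4.827 in

Dry (AMC I): CN(I) = 4.2·67/(10 − 0.058·67) = (1407/5)/(3057/500) = 46900/1019 ≈ 46.026
Retention S: 1000/CN − 10 with CN=46.026 → S = 5500/469 ≈ 11.727 in
Ia = 0.2·(5500/469) = 1100/469 in ≈ 2.345 in
Since P=12.660 > Ia=2.345: effective rainfall P−Ia = 241877/23450 in
Runoff Q = (P−Ia)²/(P−Ia+S) = (10.315)²/(10.315+11.727) = 58504483129/12120765650 ≈ 4.827 in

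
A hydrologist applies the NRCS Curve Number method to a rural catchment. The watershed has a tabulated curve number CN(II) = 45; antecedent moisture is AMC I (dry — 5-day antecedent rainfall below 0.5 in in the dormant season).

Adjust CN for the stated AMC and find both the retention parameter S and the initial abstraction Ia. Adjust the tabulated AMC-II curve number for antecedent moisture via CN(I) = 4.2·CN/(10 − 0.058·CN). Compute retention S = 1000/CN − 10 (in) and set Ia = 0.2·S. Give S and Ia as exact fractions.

CN(I) from CN(II)=45: (4.2·45)/(10 − 0.058·45) = 18900/739 ≈ 25.575
S = 1000/(18900/739) − 10 = 5500/189 in ≈ 29.101 in
Ia = 0.2S: 0.2·29.101 = 5.820 in (exactly 1100/189)

S = 5500/189 in ≈ 29.101 in; Ia = 1100/189 in ≈ 5.820 in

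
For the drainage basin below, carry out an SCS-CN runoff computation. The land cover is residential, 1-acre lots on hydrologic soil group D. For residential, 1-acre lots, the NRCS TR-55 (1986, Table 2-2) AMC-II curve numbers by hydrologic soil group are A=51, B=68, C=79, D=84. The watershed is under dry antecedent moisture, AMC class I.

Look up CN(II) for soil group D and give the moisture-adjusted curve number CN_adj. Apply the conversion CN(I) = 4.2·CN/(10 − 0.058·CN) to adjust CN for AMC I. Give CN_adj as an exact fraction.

CN_adj = 44100/641 ≈ 68.799

NRCS table: residential, 1-acre lots, soil group D → CN(II) = 84
Dry (AMC I): CN(I) = 4.2·84/(10 − 0.058·84) = (1764/5)/(641/125) = 44100/641 ≈ 68.799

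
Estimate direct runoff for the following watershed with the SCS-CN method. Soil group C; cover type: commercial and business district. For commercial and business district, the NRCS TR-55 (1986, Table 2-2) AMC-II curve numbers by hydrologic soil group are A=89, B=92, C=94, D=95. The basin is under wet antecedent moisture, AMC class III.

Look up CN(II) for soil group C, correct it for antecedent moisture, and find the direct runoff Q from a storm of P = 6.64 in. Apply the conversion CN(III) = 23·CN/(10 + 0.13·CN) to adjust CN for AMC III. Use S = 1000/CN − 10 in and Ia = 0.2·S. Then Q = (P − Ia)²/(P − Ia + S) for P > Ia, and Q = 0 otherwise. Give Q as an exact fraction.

Q = 15832389458/2505839075 in ≈ 6.318 in

NRCS table: commercial and business district, soil group C → CN(II) = 94
Adjust CN=94 to AMC III: 23·94/(10 + 0.13·94) → 2162 ÷ (1111/50) = 108100/1111 ≈ 97.300
Retention S: 1000/CN − 10 with CN=97.300 → S = 300/1081 ≈ 0.278 in
Initial abstraction Ia = S/5 = (300/1081)/5 = 60/1081 ≈ 0.056 in
Since P=6.640 > Ia=0.056: effective rainfall P−Ia = 177946/27025 in
Q: (177946/27025)² ÷ (185446/27025) = 15832389458/2505839075 in (≈ 6.318 in)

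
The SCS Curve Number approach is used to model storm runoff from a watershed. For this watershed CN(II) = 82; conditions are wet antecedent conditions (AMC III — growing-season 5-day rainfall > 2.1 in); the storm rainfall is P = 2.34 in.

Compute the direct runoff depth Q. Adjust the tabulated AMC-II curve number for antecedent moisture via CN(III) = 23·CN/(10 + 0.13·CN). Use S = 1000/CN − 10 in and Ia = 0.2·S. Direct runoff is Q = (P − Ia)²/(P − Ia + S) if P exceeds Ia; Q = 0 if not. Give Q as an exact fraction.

CN(III) from CN(II)=82: (23·82)/(10 + 0.13·82) = 94300/1033 ≈ 91.288
S = 1000/(94300/1033) − 10 = 900/943 in ≈ 0.954 in
Ia = 0.2·(900/943) = 180/943 in ≈ 0.191 in
Excess rainfall: 2.340 − 0.191 = 2.149 in; P > Ia so Q > 0
Runoff Q = (P−Ia)²/(P−Ia+S) = (2.149)²/(2.149+0.954) = 1140885729/766611850 ≈ 1.488 in

Q = 1140885729/766611850 in ≈ 1.488 in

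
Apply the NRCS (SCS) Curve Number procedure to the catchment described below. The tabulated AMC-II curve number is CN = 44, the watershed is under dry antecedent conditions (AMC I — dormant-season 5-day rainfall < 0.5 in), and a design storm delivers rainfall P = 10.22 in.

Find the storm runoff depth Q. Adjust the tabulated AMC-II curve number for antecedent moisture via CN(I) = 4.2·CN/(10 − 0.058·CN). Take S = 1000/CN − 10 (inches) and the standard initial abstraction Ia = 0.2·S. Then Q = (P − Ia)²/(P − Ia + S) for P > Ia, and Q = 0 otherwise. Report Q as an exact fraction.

Q = 47100769/93823950 in ≈ 0.502 in

Adjust CN=44 to AMC I: 4.2·44/(10 − 0.058·44) → (924/5) ÷ (931/125) = 3300/133 ≈ 24.812
Retention S: 1000/CN − 10 with CN=24.812 → S = 1000/33 ≈ 30.303 in
Ia = 0.2S: 0.2·30.303 = 6.061 in (exactly 200/33)
P − Ia = 10.220 − 6.061 = 6863/1650 ≈ 4.159 in (> 0, runoff occurs)
Q: (6863/1650)² ÷ (56863/1650) = 47100769/93823950 in (≈ 0.502 in)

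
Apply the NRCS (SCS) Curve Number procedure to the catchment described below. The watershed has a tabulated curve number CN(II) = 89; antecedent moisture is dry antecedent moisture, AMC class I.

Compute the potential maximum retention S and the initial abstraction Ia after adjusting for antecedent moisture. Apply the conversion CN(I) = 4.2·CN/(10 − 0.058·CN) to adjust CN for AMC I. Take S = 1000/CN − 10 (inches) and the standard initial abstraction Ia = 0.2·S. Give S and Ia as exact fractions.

S = 5500/1869 in ≈ 2.943 in; Ia = 1100/1869 in ≈ 0.589 in

Adjust CN=89 to AMC I: 4.2·89/(10 − 0.058·89) → (1869/5) ÷ (2419/500) = 186900/2419 ≈ 77.263
Retention S: 1000/CN − 10 with CN=77.263 → S = 5500/1869 ≈ 2.943 in
Ia = 0.2·(5500/1869) = 1100/1869 in ≈ 0.589 in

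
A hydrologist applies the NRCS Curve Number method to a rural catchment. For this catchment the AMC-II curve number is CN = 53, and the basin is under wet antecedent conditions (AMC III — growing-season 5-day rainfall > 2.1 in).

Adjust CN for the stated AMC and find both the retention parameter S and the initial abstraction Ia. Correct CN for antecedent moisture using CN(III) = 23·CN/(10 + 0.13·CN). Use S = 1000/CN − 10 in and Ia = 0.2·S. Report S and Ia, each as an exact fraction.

Adjust CN=53 to AMC III: 23·53/(10 + 0.13·53) → 1219 ÷ (1689/100) = 121900/1689 ≈ 72.173
S = 1000/(121900/1689) − 10 = 4700/1219 in ≈ 3.856 in
Ia = 0.2·(4700/1219) = 940/1219 in ≈ 0.771 in

S = 4700/1219 in ≈ 3.856 in; Ia = 940/1219 in ≈ 0.771 in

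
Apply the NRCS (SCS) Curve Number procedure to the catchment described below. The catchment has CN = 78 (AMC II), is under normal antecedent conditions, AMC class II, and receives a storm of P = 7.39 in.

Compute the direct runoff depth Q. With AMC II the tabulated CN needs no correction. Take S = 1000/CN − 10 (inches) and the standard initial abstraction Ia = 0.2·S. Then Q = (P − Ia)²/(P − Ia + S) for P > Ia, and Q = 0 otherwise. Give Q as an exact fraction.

Q = 708677641/146721900 in ≈ 4.830 in

CN(II) = 78; AMC II needs no correction.
Max retention: S = 1000/78 − 10 = 110/39 in (≈ 2.821 in)
Ia = 0.2·(110/39) = 22/39 in ≈ 0.564 in
Excess rainfall: 7.390 − 0.564 = 6.826 in; P > Ia so Q > 0
Q = (26621/3900)²/((26621/3900) + 110/39) = (708677641/15210000)/(37621/3900) = 708677641/146721900 in ≈ 4.830 in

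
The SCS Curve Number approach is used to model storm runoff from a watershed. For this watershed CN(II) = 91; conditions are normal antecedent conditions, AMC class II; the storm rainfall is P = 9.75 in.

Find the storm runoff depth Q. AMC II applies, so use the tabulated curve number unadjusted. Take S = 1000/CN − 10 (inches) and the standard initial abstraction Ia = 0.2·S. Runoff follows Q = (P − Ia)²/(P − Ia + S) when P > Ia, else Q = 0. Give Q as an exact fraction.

Q = 4029843/465556 in ≈ 8.656 in

Average conditions: CN = 91 (no AMC adjustment).
Max retention: S = 1000/91 − 10 = 90/91 in (≈ 0.989 in)
Ia = 0.2·(90/91) = 18/91 in ≈ 0.198 in
Excess rainfall: 9.750 − 0.198 = 9.552 in; P > Ia so Q > 0
Q = (3477/364)²/((3477/364) + 90/91) = (12089529/132496)/(3837/364) = 4029843/465556 in ≈ 8.656 in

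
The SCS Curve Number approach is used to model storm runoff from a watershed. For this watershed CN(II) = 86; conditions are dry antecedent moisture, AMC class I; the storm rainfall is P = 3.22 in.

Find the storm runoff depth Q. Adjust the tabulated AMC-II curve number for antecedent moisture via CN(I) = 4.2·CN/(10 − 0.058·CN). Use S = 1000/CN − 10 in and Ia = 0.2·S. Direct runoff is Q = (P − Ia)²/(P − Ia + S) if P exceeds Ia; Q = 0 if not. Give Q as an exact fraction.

Q = 248661361/262960050 in ≈ 0.946 in

Dry (AMC I): CN(I) = 4.2·86/(10 − 0.058·86) = (1806/5)/(1253/250) = 12900/179 ≈ 72.067
Max retention: S = 1000/(12900/179) − 10 = 500/129 in (≈ 3.876 in)
Ia = 0.2·(500/129) = 100/129 in ≈ 0.775 in
Since P=3.220 > Ia=0.775: effective rainfall P−Ia = 15769/6450 in
Runoff Q = (P−Ia)²/(P−Ia+S) = (2.445)²/(2.445+3.876) = 248661361/262960050 ≈ 0.946 in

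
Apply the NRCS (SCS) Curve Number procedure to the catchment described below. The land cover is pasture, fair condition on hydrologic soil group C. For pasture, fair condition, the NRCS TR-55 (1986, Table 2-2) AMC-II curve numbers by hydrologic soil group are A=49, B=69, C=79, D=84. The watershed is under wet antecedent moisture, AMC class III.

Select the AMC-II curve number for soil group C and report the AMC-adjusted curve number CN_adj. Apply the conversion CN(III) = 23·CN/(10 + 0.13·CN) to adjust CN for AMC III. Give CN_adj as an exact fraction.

CN_adj = 181700/2027 ≈ 89.640

NRCS table: pasture, fair condition, soil group C → CN(II) = 79
Wet (AMC III): CN(III) = 23·79/(10 + 0.13·79) = 1817/(2027/100) = 181700/2027 ≈ 89.640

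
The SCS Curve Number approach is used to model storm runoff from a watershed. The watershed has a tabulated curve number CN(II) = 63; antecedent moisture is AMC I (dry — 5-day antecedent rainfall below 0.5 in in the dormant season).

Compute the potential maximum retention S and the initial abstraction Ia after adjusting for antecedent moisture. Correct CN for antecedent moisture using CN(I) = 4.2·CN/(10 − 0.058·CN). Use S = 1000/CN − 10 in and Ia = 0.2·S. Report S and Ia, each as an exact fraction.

Adjust CN=63 to AMC I: 4.2·63/(10 − 0.058·63) → (1323/5) ÷ (3173/500) = 132300/3173 ≈ 41.696
Retention S: 1000/CN − 10 with CN=41.696 → S = 18500/1323 ≈ 13.983 in
Initial abstraction Ia = S/5 = (18500/1323)/5 = 3700/1323 ≈ 2.797 in

S = 18500/1323 in ≈ 13.983 in; Ia = 3700/1323 in ≈ 2.797 in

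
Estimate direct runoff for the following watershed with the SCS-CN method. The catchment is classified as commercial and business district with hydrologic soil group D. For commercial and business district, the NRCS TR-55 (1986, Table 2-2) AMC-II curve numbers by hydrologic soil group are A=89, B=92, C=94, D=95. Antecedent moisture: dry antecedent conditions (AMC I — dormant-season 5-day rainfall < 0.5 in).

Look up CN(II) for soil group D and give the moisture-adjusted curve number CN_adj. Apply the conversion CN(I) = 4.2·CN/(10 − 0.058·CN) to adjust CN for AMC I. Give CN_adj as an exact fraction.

CN_adj = 39900/449 ≈ 88.864

NRCS table: commercial and business district, soil group D → CN(II) = 95
Dry (AMC I): CN(I) = 4.2·95/(10 − 0.058·95) = 399/(449/100) = 39900/449 ≈ 88.864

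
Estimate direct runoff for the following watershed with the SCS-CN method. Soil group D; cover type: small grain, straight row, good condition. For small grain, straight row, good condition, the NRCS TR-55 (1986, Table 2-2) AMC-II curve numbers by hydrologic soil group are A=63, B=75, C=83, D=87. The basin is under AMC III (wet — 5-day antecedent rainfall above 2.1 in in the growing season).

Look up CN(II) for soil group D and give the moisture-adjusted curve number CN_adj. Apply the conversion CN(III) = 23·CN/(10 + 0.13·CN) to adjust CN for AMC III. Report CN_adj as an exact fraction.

CN_adj = 200100/2131 ≈ 93.900

NRCS table: small grain, straight row, good condition, soil group D → CN(II) = 87
CN(III) from CN(II)=87: (23·87)/(10 + 0.13·87) = 200100/2131 ≈ 93.900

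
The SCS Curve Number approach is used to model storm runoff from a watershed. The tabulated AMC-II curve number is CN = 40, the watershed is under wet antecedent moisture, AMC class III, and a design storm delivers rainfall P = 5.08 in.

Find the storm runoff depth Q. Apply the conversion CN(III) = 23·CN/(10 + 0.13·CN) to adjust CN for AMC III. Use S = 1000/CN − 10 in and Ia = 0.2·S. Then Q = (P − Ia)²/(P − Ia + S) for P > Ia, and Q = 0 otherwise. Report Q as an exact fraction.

Adjust CN=40 to AMC III: 23·40/(10 + 0.13·40) → 920 ÷ (76/5) = 1150/19 ≈ 60.526
Retention S: 1000/CN − 10 with CN=60.526 → S = 150/23 ≈ 6.522 in
Initial abstraction Ia = S/5 = (150/23)/5 = 30/23 ≈ 1.304 in
Since P=5.080 > Ia=1.304: effective rainfall P−Ia = 2171/575 in
Q = (2171/575)²/((2171/575) + 150/23) = (4713241/330625)/(5921/575) = 4713241/3404575 in ≈ 1.384 in

Q = 4713241/3404575 in ≈ 1.384 in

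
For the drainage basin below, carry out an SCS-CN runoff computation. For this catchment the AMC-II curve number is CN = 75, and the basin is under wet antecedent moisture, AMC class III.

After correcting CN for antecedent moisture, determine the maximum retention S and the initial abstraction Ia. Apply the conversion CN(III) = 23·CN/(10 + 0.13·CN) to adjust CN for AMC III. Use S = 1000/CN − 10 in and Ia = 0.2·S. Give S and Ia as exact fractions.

S = 100/69 in ≈ 1.449 in; Ia = 20/69 in ≈ 0.290 in

CN(III) from CN(II)=75: (23·75)/(10 + 0.13·75) = 6900/79 ≈ 87.342
Retention S: 1000/CN − 10 with CN=87.342 → S = 100/69 ≈ 1.449 in
Ia = 0.2·(100/69) = 20/69 in ≈ 0.290 in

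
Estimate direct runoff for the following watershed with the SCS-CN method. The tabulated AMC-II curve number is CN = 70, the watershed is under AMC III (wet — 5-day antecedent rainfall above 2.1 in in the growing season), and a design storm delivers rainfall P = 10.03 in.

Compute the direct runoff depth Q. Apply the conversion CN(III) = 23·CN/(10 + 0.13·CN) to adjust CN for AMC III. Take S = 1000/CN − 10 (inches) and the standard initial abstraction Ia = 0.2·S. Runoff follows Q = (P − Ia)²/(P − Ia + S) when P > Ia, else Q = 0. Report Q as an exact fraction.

Q = 24174963289/2986276300 in ≈ 8.095 in

Adjust CN=70 to AMC III: 23·70/(10 + 0.13·70) → 1610 ÷ (191/10) = 16100/191 ≈ 84.293
Max retention: S = 1000/(16100/191) − 10 = 300/161 in (≈ 1.863 in)
Initial abstraction Ia = S/5 = (300/161)/5 = 60/161 ≈ 0.373 in
P − Ia = 10.030 − 0.373 = 155483/16100 ≈ 9.657 in (> 0, runoff occurs)
Runoff Q = (P−Ia)²/(P−Ia+S) = (9.657)²/(9.657+1.863) = 24174963289/2986276300 ≈ 8.095 in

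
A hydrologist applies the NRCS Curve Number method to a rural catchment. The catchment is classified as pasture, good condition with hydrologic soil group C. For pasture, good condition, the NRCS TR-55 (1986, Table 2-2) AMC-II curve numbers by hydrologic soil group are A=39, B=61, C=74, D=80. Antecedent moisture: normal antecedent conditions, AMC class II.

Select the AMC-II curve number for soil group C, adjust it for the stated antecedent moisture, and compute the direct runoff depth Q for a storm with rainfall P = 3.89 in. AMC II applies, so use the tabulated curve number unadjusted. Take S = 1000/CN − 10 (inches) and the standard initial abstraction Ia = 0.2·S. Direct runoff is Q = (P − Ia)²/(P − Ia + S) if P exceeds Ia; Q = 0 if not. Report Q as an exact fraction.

NRCS table: pasture, good condition, soil group C → CN(II) = 74
CN(II) = 74; AMC II needs no correction.
S = 1000/74 − 10 = 130/37 in ≈ 3.514 in
Ia = 0.2·(130/37) = 26/37 in ≈ 0.703 in
Since P=3.890 > Ia=0.703: effective rainfall P−Ia = 11793/3700 in
Runoff Q = (P−Ia)²/(P−Ia+S) = (3.187)²/(3.187+3.514) = 139074849/91734100 ≈ 1.516 in

Q = 139074849/91734100 in ≈ 1.516 in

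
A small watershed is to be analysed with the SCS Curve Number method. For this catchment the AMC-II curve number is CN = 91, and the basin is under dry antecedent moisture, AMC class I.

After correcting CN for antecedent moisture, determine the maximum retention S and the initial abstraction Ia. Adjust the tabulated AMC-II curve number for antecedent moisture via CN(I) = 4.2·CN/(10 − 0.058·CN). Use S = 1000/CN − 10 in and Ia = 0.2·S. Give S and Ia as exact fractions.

S = 1500/637 in ≈ 2.355 in; Ia = 300/637 in ≈ 0.471 in

CN(I) from CN(II)=91: (4.2·91)/(10 − 0.058·91) = 63700/787 ≈ 80.940
Retention S: 1000/CN − 10 with CN=80.940 → S = 1500/637 ≈ 2.355 in
Initial abstraction Ia = S/5 = (1500/637)/5 = 300/637 ≈ 0.471 in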